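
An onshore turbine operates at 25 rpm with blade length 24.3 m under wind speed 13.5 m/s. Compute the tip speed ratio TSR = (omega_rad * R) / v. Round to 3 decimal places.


Convert rotational speed to rad/s:
  omega = 25 * 2 * pi / 60 = 2.618 rad/s
Compute tip speed:
  v_tip = omega * R = 2.618 * 24.3 = 63.617 m/s
Tip speed ratio:
  TSR = v_tip / v_wind = 63.617 / 13.5 = 4.712

4.712


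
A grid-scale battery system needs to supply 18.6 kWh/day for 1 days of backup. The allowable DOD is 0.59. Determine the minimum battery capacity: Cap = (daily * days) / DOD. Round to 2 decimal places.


Total energy needed = daily * days = 18.6 * 1 = 18.6 kWh
Account for depth of discharge:
  Cap = total_energy / DOD = 18.6 / 0.59
  Cap = 31.53 kWh

31.53


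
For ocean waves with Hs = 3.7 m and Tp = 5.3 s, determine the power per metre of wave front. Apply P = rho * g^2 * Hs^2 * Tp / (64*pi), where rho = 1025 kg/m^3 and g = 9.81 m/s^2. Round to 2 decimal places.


Apply wave power formula:
  g^2 = 9.81^2 = 96.2361
  Hs^2 = 3.7^2 = 13.69
  Numerator = rho * g^2 * Hs^2 * Tp = 1025 * 96.2361 * 13.69 * 5.3 = 7157167.78
  Denominator = 64 * pi = 201.0619
  P = 7157167.78 / 201.0619 = 35596.83 W/m

35596.83


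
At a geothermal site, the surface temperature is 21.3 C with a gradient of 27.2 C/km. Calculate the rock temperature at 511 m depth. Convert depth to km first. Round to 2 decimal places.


Convert depth to km: 511 / 1000 = 0.511 km
Temperature increase = gradient * depth_km = 27.2 * 0.511 = 13.9 C
Temperature at depth = T_surface + delta_T = 21.3 + 13.9
T = 35.20 C

35.20


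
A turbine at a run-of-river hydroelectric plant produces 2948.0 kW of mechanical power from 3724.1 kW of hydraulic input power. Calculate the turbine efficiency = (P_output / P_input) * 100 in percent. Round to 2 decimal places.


Turbine efficiency = (output power / input power) * 100
eta = (2948.0 / 3724.1) * 100
eta = 79.16%

79.16


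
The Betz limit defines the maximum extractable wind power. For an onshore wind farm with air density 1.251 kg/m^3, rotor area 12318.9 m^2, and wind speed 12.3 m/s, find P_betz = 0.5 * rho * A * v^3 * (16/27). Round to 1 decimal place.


The Betz coefficient Cp_max = 16/27 = 0.5926
v^3 = 12.3^3 = 1860.867
P_betz = 0.5 * rho * A * v^3 * Cp_max
P_betz = 0.5 * 1.251 * 12318.9 * 1860.867 * 0.5926
P_betz = 8497101.3 W

8497101.3


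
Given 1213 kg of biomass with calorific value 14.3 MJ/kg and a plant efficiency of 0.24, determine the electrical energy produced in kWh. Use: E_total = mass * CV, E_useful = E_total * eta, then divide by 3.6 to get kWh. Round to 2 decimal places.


Total energy = mass * CV = 1213 * 14.3 = 17345.9 MJ
Useful energy = total * eta = 17345.9 * 0.24 = 4163.02 MJ
Convert to kWh: 4163.02 / 3.6
Useful energy = 1156.39 kWh

1156.39


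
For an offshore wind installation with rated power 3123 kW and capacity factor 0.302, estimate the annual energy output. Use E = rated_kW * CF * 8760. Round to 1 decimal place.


Annual energy = rated_kW * capacity_factor * hours_per_year
Given: P_rated = 3123 kW, CF = 0.302, hours = 8760
E = 3123 * 0.302 * 8760
E = 8261959.0 kWh

8261959.0


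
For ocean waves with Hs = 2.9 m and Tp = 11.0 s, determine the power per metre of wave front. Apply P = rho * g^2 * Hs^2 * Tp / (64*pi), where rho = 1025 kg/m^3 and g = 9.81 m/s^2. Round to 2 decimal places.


Apply wave power formula:
  g^2 = 9.81^2 = 96.2361
  Hs^2 = 2.9^2 = 8.41
  Numerator = rho * g^2 * Hs^2 * Tp = 1025 * 96.2361 * 8.41 * 11.0 = 9125371.65
  Denominator = 64 * pi = 201.0619
  P = 9125371.65 / 201.0619 = 45385.88 W/m

45385.88


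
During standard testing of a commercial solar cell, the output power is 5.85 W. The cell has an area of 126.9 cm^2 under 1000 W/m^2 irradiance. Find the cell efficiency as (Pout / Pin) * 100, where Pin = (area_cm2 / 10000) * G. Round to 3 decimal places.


First compute the input power:
  Pin = area_cm2 / 10000 * G = 126.9 / 10000 * 1000 = 12.69 W
Then compute efficiency:
  Efficiency = (Pout / Pin) * 100 = (5.85 / 12.69) * 100
  Efficiency = 46.099%

46.099


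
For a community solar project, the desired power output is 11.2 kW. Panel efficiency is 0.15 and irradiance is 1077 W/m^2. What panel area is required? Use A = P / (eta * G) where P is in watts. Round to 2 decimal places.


Convert target power to watts: P = 11.2 * 1000 = 11200.0 W
Compute denominator: eta * G = 0.15 * 1077 = 161.55
Required area A = P / (eta * G) = 11200.0 / 161.55
A = 69.33 m^2

69.33


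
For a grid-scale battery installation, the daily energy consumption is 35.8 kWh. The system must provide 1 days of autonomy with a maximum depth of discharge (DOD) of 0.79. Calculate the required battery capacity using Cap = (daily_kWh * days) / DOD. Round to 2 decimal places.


Total energy needed = daily * days = 35.8 * 1 = 35.8 kWh
Account for depth of discharge:
  Cap = total_energy / DOD = 35.8 / 0.79
  Cap = 45.32 kWh

45.32


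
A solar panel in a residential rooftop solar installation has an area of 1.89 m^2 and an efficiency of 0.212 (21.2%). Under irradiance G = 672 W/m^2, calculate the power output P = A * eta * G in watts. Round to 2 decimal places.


Use the solar power formula P = A * eta * G.
Given: A = 1.89 m^2, eta = 0.212, G = 672 W/m^2
P = 1.89 * 0.212 * 672
P = 269.26 W

269.26


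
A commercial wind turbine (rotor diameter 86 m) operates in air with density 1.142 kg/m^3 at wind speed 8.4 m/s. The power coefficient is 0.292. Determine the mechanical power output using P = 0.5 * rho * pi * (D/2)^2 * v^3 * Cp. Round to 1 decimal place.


Step 1 -- Compute swept area:
  A = pi * (D/2)^2 = pi * (86/2)^2 = 5808.8 m^2
Step 2 -- Apply wind power equation:
  P = 0.5 * rho * A * v^3 * Cp
  v^3 = 8.4^3 = 592.704
  P = 0.5 * 1.142 * 5808.8 * 592.704 * 0.292
  P = 574041.9 W

574041.9


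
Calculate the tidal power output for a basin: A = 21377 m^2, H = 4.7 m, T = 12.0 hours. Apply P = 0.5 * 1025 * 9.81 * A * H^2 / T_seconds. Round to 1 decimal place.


Convert period to seconds: T = 12.0 * 3600 = 43200.0 s
H^2 = 4.7^2 = 22.09
P = 0.5 * rho * g * A * H^2 / T
P = 0.5 * 1025 * 9.81 * 21377 * 22.09 / 43200.0
P = 54956.8 W

54956.8


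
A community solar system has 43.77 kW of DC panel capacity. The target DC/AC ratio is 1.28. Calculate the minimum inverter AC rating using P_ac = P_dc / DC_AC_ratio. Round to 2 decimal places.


The inverter AC capacity is determined by the DC/AC ratio.
Given: P_dc = 43.77 kW, DC/AC ratio = 1.28
P_ac = P_dc / ratio = 43.77 / 1.28
P_ac = 34.20 kW

34.20


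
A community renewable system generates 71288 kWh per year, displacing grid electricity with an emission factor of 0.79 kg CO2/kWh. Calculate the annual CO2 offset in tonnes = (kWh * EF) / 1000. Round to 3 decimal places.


CO2 offset in kg = generation * emission_factor
CO2 offset = 71288 * 0.79 = 56317.52 kg
Convert to tonnes:
  CO2 offset = 56317.52 / 1000 = 56.318 tonnes

56.318


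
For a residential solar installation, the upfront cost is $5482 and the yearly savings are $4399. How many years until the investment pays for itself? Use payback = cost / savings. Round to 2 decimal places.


Simple payback period = initial cost / annual savings
Payback = 5482 / 4399
Payback = 1.25 years

1.25


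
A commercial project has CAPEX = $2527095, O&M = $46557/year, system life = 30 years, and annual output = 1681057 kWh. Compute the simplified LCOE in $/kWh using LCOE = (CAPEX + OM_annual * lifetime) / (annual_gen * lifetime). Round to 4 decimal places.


Total cost = CAPEX + OM * lifetime = 2527095 + 46557 * 30 = 2527095 + 1396710 = 3923805
Total generation = annual * lifetime = 1681057 * 30 = 50431710 kWh
LCOE = 3923805 / 50431710
LCOE = 0.0778 $/kWh

0.0778


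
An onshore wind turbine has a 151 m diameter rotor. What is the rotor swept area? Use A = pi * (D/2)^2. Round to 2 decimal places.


Compute the rotor radius:
  r = D / 2 = 151 / 2 = 75.5 m
Calculate swept area:
  A = pi * r^2 = pi * 75.5^2
  A = 17907.86 m^2

17907.86


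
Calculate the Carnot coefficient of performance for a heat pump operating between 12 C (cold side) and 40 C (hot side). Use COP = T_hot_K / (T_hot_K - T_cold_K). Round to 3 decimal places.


Convert to Kelvin:
  T_hot = 40 + 273.15 = 313.15 K
  T_cold = 12 + 273.15 = 285.15 K
Apply Carnot COP formula:
  COP = T_hot_K / (T_hot_K - T_cold_K) = 313.15 / 28.0
  COP = 11.184

11.184


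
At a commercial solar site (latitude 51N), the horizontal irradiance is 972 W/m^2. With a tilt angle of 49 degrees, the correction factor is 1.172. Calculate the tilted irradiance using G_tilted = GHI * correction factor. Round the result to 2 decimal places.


Identify the given values:
  GHI = 972 W/m^2, tilt correction factor = 1.172
Apply the formula G_tilted = GHI * factor:
  G_tilted = 972 * 1.172
  G_tilted = 1139.18 W/m^2

1139.18


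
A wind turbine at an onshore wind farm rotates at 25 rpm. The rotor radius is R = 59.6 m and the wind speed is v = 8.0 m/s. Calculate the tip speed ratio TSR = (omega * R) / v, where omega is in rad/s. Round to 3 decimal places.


Convert rotational speed to rad/s:
  omega = 25 * 2 * pi / 60 = 2.618 rad/s
Compute tip speed:
  v_tip = omega * R = 2.618 * 59.6 = 156.032 m/s
Tip speed ratio:
  TSR = v_tip / v_wind = 156.032 / 8.0 = 19.504

19.504


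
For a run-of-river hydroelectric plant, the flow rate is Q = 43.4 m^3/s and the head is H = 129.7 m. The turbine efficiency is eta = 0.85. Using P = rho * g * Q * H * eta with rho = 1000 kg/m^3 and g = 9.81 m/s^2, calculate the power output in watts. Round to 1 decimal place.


Apply the hydropower formula P = rho * g * Q * H * eta
rho * g = 1000 * 9.81 = 9810.0
P = 9810.0 * 43.4 * 129.7 * 0.85
P = 46937249.7 W

46937249.7


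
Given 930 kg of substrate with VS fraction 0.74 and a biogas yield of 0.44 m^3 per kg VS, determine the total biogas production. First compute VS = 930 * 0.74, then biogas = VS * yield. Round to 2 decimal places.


Compute volatile solids:
  VS = mass * VS_fraction = 930 * 0.74 = 688.2 kg
Calculate biogas volume:
  Biogas = VS * specific_yield = 688.2 * 0.44
  Biogas = 302.81 m^3

302.81


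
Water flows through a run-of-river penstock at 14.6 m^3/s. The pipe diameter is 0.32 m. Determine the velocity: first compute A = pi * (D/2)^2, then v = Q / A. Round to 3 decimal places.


Compute pipe cross-sectional area:
  A = pi * (D/2)^2 = pi * (0.32/2)^2 = 0.0804 m^2
Calculate velocity:
  v = Q / A = 14.6 / 0.0804
  v = 181.536 m/s

181.536


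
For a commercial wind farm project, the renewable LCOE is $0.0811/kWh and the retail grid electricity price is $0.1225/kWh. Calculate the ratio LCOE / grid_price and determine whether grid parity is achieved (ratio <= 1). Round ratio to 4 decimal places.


Compare LCOE to grid price:
  LCOE = $0.0811/kWh, Grid price = $0.1225/kWh
  Ratio = LCOE / grid_price = 0.0811 / 0.1225 = 0.6620
  Grid parity achieved (ratio <= 1)? yes

0.6620


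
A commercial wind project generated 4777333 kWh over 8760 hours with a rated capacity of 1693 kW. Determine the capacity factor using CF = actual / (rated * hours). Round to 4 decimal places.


Capacity factor = actual output / maximum possible output
Maximum possible = rated * hours = 1693 * 8760 = 14830680 kWh
CF = 4777333 / 14830680
CF = 0.3221

0.3221


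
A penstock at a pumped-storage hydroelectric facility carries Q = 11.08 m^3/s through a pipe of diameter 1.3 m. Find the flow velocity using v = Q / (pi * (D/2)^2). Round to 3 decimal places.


Compute pipe cross-sectional area:
  A = pi * (D/2)^2 = pi * (1.3/2)^2 = 1.3273 m^2
Calculate velocity:
  v = Q / A = 11.08 / 1.3273
  v = 8.348 m/s

8.348


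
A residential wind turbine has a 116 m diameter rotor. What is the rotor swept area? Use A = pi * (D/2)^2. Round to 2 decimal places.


Compute the rotor radius:
  r = D / 2 = 116 / 2 = 58.0 m
Calculate swept area:
  A = pi * r^2 = pi * 58.0^2
  A = 10568.32 m^2

10568.32


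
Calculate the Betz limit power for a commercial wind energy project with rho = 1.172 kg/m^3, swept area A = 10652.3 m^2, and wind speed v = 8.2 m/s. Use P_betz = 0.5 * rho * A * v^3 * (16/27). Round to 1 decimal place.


The Betz coefficient Cp_max = 16/27 = 0.5926
v^3 = 8.2^3 = 551.368
P_betz = 0.5 * rho * A * v^3 * Cp_max
P_betz = 0.5 * 1.172 * 10652.3 * 551.368 * 0.5926
P_betz = 2039570.8 W

2039570.8


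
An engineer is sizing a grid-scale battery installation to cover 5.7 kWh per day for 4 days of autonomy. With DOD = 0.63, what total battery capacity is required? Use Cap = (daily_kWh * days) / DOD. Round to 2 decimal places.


Total energy needed = daily * days = 5.7 * 4 = 22.8 kWh
Account for depth of discharge:
  Cap = total_energy / DOD = 22.8 / 0.63
  Cap = 36.19 kWh

36.19


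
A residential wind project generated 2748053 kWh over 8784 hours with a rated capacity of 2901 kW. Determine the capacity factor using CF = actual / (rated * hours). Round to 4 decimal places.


Capacity factor = actual output / maximum possible output
Maximum possible = rated * hours = 2901 * 8784 = 25482384 kWh
CF = 2748053 / 25482384
CF = 0.1078

0.1078


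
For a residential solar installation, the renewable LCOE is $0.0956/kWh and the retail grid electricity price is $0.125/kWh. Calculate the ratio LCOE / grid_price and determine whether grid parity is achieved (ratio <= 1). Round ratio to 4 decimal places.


Compare LCOE to grid price:
  LCOE = $0.0956/kWh, Grid price = $0.125/kWh
  Ratio = LCOE / grid_price = 0.0956 / 0.125 = 0.7648
  Grid parity achieved (ratio <= 1)? yes

0.7648


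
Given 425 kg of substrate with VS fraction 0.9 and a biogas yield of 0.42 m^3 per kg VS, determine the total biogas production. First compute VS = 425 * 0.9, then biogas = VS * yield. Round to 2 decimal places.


Compute volatile solids:
  VS = mass * VS_fraction = 425 * 0.9 = 382.5 kg
Calculate biogas volume:
  Biogas = VS * specific_yield = 382.5 * 0.42
  Biogas = 160.65 m^3

160.65


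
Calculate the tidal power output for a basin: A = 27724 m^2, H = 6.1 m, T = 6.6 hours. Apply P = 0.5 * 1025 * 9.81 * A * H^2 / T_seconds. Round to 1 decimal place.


Convert period to seconds: T = 6.6 * 3600 = 23760.0 s
H^2 = 6.1^2 = 37.21
P = 0.5 * rho * g * A * H^2 / T
P = 0.5 * 1025 * 9.81 * 27724 * 37.21 / 23760.0
P = 218289.1 W

218289.1


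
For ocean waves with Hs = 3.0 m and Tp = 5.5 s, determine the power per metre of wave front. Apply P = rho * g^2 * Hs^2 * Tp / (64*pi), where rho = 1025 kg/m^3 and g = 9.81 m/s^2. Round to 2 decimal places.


Apply wave power formula:
  g^2 = 9.81^2 = 96.2361
  Hs^2 = 3.0^2 = 9.0
  Numerator = rho * g^2 * Hs^2 * Tp = 1025 * 96.2361 * 9.0 * 5.5 = 4882779.12
  Denominator = 64 * pi = 201.0619
  P = 4882779.12 / 201.0619 = 24284.95 W/m

24284.95


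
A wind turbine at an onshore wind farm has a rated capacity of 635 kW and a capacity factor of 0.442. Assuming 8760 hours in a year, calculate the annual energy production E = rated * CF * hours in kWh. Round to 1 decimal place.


Annual energy = rated_kW * capacity_factor * hours_per_year
Given: P_rated = 635 kW, CF = 0.442, hours = 8760
E = 635 * 0.442 * 8760
E = 2458669.2 kWh

2458669.2


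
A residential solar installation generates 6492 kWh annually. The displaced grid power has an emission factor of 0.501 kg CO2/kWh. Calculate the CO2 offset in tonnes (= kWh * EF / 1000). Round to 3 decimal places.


CO2 offset in kg = generation * emission_factor
CO2 offset = 6492 * 0.501 = 3252.49 kg
Convert to tonnes:
  CO2 offset = 3252.49 / 1000 = 3.252 tonnes

3.252


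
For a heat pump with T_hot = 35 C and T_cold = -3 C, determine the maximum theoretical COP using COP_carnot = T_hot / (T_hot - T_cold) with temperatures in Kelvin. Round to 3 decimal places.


Convert to Kelvin:
  T_hot = 35 + 273.15 = 308.15 K
  T_cold = -3 + 273.15 = 270.15 K
Apply Carnot COP formula:
  COP = T_hot_K / (T_hot_K - T_cold_K) = 308.15 / 38.0
  COP = 8.109

8.109


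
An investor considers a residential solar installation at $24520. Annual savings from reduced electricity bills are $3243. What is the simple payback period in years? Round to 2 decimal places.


Simple payback period = initial cost / annual savings
Payback = 24520 / 3243
Payback = 7.56 years

7.56


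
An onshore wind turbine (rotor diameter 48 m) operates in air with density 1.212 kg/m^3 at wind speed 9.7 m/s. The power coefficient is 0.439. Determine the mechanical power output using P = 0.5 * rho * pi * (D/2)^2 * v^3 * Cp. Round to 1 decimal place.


Step 1 -- Compute swept area:
  A = pi * (D/2)^2 = pi * (48/2)^2 = 1809.56 m^2
Step 2 -- Apply wind power equation:
  P = 0.5 * rho * A * v^3 * Cp
  v^3 = 9.7^3 = 912.673
  P = 0.5 * 1.212 * 1809.56 * 912.673 * 0.439
  P = 439364.2 W

439364.2


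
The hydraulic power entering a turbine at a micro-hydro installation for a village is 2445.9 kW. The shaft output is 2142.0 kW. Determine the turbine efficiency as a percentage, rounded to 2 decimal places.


Turbine efficiency = (output power / input power) * 100
eta = (2142.0 / 2445.9) * 100
eta = 87.58%

87.58


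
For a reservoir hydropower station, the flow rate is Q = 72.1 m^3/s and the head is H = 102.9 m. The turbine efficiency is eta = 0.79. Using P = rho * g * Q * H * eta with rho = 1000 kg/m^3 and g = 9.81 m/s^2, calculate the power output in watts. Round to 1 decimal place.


Apply the hydropower formula P = rho * g * Q * H * eta
rho * g = 1000 * 9.81 = 9810.0
P = 9810.0 * 72.1 * 102.9 * 0.79
P = 57497205.6 W

57497205.6


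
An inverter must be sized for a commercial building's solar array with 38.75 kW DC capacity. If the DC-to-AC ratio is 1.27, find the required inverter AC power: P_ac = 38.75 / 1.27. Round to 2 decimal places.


The inverter AC capacity is determined by the DC/AC ratio.
Given: P_dc = 38.75 kW, DC/AC ratio = 1.27
P_ac = P_dc / ratio = 38.75 / 1.27
P_ac = 30.51 kW

30.51


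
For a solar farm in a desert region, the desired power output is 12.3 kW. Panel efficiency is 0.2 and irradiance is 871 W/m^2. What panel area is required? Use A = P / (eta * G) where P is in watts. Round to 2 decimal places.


Convert target power to watts: P = 12.3 * 1000 = 12300.0 W
Compute denominator: eta * G = 0.2 * 871 = 174.2
Required area A = P / (eta * G) = 12300.0 / 174.2
A = 70.61 m^2

70.61


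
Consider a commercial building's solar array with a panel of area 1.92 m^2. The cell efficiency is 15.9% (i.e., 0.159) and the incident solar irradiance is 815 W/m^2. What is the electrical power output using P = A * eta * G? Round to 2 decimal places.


Use the solar power formula P = A * eta * G.
Given: A = 1.92 m^2, eta = 0.159, G = 815 W/m^2
P = 1.92 * 0.159 * 815
P = 248.80 W

248.80


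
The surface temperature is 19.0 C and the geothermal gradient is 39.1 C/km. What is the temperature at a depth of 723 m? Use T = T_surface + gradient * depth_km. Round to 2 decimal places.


Convert depth to km: 723 / 1000 = 0.723 km
Temperature increase = gradient * depth_km = 39.1 * 0.723 = 28.27 C
Temperature at depth = T_surface + delta_T = 19.0 + 28.27
T = 47.27 C

47.27


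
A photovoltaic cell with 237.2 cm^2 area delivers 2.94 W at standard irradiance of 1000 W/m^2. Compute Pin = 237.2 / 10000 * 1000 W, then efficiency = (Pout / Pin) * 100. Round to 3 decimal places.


First compute the input power:
  Pin = area_cm2 / 10000 * G = 237.2 / 10000 * 1000 = 23.72 W
Then compute efficiency:
  Efficiency = (Pout / Pin) * 100 = (2.94 / 23.72) * 100
  Efficiency = 12.395%

12.395


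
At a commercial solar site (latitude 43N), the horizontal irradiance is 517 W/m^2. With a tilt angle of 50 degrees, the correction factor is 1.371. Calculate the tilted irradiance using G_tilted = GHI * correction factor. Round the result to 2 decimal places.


Identify the given values:
  GHI = 517 W/m^2, tilt correction factor = 1.371
Apply the formula G_tilted = GHI * factor:
  G_tilted = 517 * 1.371
  G_tilted = 708.81 W/m^2

708.81


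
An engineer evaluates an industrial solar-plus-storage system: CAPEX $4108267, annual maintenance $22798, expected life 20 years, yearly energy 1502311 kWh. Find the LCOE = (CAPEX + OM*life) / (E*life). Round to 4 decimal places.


Total cost = CAPEX + OM * lifetime = 4108267 + 22798 * 20 = 4108267 + 455960 = 4564227
Total generation = annual * lifetime = 1502311 * 20 = 30046220 kWh
LCOE = 4564227 / 30046220
LCOE = 0.1519 $/kWh

0.1519


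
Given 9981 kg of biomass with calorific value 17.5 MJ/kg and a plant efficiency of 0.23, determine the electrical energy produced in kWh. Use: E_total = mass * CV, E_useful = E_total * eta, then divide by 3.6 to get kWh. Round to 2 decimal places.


Total energy = mass * CV = 9981 * 17.5 = 174667.5 MJ
Useful energy = total * eta = 174667.5 * 0.23 = 40173.53 MJ
Convert to kWh: 40173.53 / 3.6
Useful energy = 11159.31 kWh

11159.31


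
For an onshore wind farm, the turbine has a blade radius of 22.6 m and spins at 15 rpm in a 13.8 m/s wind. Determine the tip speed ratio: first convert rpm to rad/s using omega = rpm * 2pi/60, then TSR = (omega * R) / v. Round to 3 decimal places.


Convert rotational speed to rad/s:
  omega = 15 * 2 * pi / 60 = 1.5708 rad/s
Compute tip speed:
  v_tip = omega * R = 1.5708 * 22.6 = 35.5 m/s
Tip speed ratio:
  TSR = v_tip / v_wind = 35.5 / 13.8 = 2.572

2.572


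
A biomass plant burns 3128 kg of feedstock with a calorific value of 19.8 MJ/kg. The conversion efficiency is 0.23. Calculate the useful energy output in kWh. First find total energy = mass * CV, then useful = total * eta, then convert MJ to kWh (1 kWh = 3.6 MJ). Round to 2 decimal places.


Total energy = mass * CV = 3128 * 19.8 = 61934.4 MJ
Useful energy = total * eta = 61934.4 * 0.23 = 14244.91 MJ
Convert to kWh: 14244.91 / 3.6
Useful energy = 3956.92 kWh

3956.92


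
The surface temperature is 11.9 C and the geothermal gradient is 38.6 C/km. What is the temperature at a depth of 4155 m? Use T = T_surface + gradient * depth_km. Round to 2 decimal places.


Convert depth to km: 4155 / 1000 = 4.155 km
Temperature increase = gradient * depth_km = 38.6 * 4.155 = 160.38 C
Temperature at depth = T_surface + delta_T = 11.9 + 160.38
T = 172.28 C

172.28


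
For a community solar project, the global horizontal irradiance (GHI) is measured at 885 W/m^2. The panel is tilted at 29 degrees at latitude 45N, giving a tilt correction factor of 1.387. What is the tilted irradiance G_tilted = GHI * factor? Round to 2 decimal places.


Identify the given values:
  GHI = 885 W/m^2, tilt correction factor = 1.387
Apply the formula G_tilted = GHI * factor:
  G_tilted = 885 * 1.387
  G_tilted = 1227.50 W/m^2

1227.50


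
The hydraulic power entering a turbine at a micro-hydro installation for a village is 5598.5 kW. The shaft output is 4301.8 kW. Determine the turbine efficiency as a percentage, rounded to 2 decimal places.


Turbine efficiency = (output power / input power) * 100
eta = (4301.8 / 5598.5) * 100
eta = 76.84%

76.84


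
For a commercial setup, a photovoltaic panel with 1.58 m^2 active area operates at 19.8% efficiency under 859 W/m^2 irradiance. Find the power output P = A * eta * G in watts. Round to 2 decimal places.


Use the solar power formula P = A * eta * G.
Given: A = 1.58 m^2, eta = 0.198, G = 859 W/m^2
P = 1.58 * 0.198 * 859
P = 268.73 W

268.73


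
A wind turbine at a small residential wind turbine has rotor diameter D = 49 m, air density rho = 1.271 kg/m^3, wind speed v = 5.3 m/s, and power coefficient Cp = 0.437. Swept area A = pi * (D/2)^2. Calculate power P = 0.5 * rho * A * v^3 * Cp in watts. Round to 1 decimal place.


Step 1 -- Compute swept area:
  A = pi * (D/2)^2 = pi * (49/2)^2 = 1885.74 m^2
Step 2 -- Apply wind power equation:
  P = 0.5 * rho * A * v^3 * Cp
  v^3 = 5.3^3 = 148.877
  P = 0.5 * 1.271 * 1885.74 * 148.877 * 0.437
  P = 77966.2 W

77966.2


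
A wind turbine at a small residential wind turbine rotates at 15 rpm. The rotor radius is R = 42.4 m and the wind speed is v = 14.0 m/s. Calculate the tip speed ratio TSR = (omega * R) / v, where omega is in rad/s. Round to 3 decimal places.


Convert rotational speed to rad/s:
  omega = 15 * 2 * pi / 60 = 1.5708 rad/s
Compute tip speed:
  v_tip = omega * R = 1.5708 * 42.4 = 66.602 m/s
Tip speed ratio:
  TSR = v_tip / v_wind = 66.602 / 14.0 = 4.757

4.757


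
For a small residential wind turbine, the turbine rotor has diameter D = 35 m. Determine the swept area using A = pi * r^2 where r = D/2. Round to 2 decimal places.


Compute the rotor radius:
  r = D / 2 = 35 / 2 = 17.5 m
Calculate swept area:
  A = pi * r^2 = pi * 17.5^2
  A = 962.11 m^2

962.11


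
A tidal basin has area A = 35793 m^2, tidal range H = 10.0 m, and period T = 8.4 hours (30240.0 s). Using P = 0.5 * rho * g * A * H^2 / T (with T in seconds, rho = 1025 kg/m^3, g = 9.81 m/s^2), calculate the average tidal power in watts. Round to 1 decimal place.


Convert period to seconds: T = 8.4 * 3600 = 30240.0 s
H^2 = 10.0^2 = 100.0
P = 0.5 * rho * g * A * H^2 / T
P = 0.5 * 1025 * 9.81 * 35793 * 100.0 / 30240.0
P = 595085.3 W

595085.3


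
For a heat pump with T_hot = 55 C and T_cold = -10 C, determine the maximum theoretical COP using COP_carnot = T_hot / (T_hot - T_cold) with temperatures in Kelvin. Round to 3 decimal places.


Convert to Kelvin:
  T_hot = 55 + 273.15 = 328.15 K
  T_cold = -10 + 273.15 = 263.15 K
Apply Carnot COP formula:
  COP = T_hot_K / (T_hot_K - T_cold_K) = 328.15 / 65.0
  COP = 5.048

5.048


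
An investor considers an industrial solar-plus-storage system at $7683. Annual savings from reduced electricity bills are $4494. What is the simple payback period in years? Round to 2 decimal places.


Simple payback period = initial cost / annual savings
Payback = 7683 / 4494
Payback = 1.71 years

1.71


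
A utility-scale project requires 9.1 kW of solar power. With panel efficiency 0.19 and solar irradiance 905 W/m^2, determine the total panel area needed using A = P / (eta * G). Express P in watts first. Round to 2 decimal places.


Convert target power to watts: P = 9.1 * 1000 = 9100.0 W
Compute denominator: eta * G = 0.19 * 905 = 171.95
Required area A = P / (eta * G) = 9100.0 / 171.95
A = 52.92 m^2

52.92


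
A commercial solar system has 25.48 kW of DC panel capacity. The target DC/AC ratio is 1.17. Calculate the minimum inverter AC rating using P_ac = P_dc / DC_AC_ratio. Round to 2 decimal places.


The inverter AC capacity is determined by the DC/AC ratio.
Given: P_dc = 25.48 kW, DC/AC ratio = 1.17
P_ac = P_dc / ratio = 25.48 / 1.17
P_ac = 21.78 kW

21.78


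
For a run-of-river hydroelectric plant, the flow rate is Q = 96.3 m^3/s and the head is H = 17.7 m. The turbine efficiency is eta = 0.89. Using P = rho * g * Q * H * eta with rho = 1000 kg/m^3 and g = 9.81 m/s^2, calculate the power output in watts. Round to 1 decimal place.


Apply the hydropower formula P = rho * g * Q * H * eta
rho * g = 1000 * 9.81 = 9810.0
P = 9810.0 * 96.3 * 17.7 * 0.89
P = 14881906.4 W

14881906.4


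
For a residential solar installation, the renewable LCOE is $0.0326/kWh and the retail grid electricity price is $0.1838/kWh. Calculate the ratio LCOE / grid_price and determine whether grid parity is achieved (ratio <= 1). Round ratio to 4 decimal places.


Compare LCOE to grid price:
  LCOE = $0.0326/kWh, Grid price = $0.1838/kWh
  Ratio = LCOE / grid_price = 0.0326 / 0.1838 = 0.1774
  Grid parity achieved (ratio <= 1)? yes

0.1774


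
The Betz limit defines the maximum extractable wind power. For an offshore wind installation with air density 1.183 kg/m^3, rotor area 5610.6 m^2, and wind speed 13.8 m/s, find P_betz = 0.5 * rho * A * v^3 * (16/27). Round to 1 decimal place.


The Betz coefficient Cp_max = 16/27 = 0.5926
v^3 = 13.8^3 = 2628.072
P_betz = 0.5 * rho * A * v^3 * Cp_max
P_betz = 0.5 * 1.183 * 5610.6 * 2628.072 * 0.5926
P_betz = 5168416.9 W

5168416.9


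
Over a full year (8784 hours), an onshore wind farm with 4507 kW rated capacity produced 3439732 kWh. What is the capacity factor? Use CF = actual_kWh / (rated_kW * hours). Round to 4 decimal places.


Capacity factor = actual output / maximum possible output
Maximum possible = rated * hours = 4507 * 8784 = 39589488 kWh
CF = 3439732 / 39589488
CF = 0.0869

0.0869


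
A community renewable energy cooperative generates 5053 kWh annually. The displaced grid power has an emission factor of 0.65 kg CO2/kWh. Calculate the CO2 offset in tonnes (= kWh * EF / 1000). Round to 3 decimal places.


CO2 offset in kg = generation * emission_factor
CO2 offset = 5053 * 0.65 = 3284.45 kg
Convert to tonnes:
  CO2 offset = 3284.45 / 1000 = 3.284 tonnes

3.284


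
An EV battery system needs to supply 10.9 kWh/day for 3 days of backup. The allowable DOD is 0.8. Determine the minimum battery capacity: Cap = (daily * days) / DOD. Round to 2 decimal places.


Total energy needed = daily * days = 10.9 * 3 = 32.7 kWh
Account for depth of discharge:
  Cap = total_energy / DOD = 32.7 / 0.8
  Cap = 40.88 kWh

40.88


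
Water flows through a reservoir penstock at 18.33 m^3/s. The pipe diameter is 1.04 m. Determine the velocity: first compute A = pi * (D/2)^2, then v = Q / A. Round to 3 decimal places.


Compute pipe cross-sectional area:
  A = pi * (D/2)^2 = pi * (1.04/2)^2 = 0.8495 m^2
Calculate velocity:
  v = Q / A = 18.33 / 0.8495
  v = 21.578 m/s

21.578


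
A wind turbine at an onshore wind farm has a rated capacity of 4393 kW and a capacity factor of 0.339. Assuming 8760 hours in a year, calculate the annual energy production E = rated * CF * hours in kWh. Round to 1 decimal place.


Annual energy = rated_kW * capacity_factor * hours_per_year
Given: P_rated = 4393 kW, CF = 0.339, hours = 8760
E = 4393 * 0.339 * 8760
E = 13045628.5 kWh

13045628.5


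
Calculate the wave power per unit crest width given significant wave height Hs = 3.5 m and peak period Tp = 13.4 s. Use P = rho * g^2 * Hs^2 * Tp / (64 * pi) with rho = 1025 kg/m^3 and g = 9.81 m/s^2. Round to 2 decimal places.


Apply wave power formula:
  g^2 = 9.81^2 = 96.2361
  Hs^2 = 3.5^2 = 12.25
  Numerator = rho * g^2 * Hs^2 * Tp = 1025 * 96.2361 * 12.25 * 13.4 = 16192084.71
  Denominator = 64 * pi = 201.0619
  P = 16192084.71 / 201.0619 = 80532.82 W/m

80532.82


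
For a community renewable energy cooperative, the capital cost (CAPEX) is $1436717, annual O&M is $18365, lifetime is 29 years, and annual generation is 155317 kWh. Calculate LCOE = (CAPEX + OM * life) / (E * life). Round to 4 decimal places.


Total cost = CAPEX + OM * lifetime = 1436717 + 18365 * 29 = 1436717 + 532585 = 1969302
Total generation = annual * lifetime = 155317 * 29 = 4504193 kWh
LCOE = 1969302 / 4504193
LCOE = 0.4372 $/kWh

0.4372


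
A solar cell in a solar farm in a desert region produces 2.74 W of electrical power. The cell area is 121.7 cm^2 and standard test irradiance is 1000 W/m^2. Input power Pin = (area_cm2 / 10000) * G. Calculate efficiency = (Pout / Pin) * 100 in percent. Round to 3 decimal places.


First compute the input power:
  Pin = area_cm2 / 10000 * G = 121.7 / 10000 * 1000 = 12.17 W
Then compute efficiency:
  Efficiency = (Pout / Pin) * 100 = (2.74 / 12.17) * 100
  Efficiency = 22.514%

22.514


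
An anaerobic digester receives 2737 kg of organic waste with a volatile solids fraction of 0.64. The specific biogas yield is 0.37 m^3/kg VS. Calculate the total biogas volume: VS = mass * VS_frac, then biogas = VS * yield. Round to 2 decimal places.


Compute volatile solids:
  VS = mass * VS_fraction = 2737 * 0.64 = 1751.68 kg
Calculate biogas volume:
  Biogas = VS * specific_yield = 1751.68 * 0.37
  Biogas = 648.12 m^3

648.12


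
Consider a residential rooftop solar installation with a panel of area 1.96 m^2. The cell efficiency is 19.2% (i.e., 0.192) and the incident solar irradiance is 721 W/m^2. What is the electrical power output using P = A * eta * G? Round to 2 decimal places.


Use the solar power formula P = A * eta * G.
Given: A = 1.96 m^2, eta = 0.192, G = 721 W/m^2
P = 1.96 * 0.192 * 721
P = 271.33 W

271.33


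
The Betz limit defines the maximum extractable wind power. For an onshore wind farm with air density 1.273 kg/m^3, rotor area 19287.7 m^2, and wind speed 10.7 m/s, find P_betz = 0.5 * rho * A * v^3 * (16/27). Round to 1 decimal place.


The Betz coefficient Cp_max = 16/27 = 0.5926
v^3 = 10.7^3 = 1225.043
P_betz = 0.5 * rho * A * v^3 * Cp_max
P_betz = 0.5 * 1.273 * 19287.7 * 1225.043 * 0.5926
P_betz = 8912230.3 W

8912230.3


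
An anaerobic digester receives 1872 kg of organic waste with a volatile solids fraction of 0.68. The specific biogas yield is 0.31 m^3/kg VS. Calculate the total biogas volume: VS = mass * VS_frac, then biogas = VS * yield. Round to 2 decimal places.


Compute volatile solids:
  VS = mass * VS_fraction = 1872 * 0.68 = 1272.96 kg
Calculate biogas volume:
  Biogas = VS * specific_yield = 1272.96 * 0.31
  Biogas = 394.62 m^3

394.62


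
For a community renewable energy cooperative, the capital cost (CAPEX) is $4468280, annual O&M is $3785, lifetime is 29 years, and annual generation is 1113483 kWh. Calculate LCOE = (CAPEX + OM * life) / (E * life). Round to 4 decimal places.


Total cost = CAPEX + OM * lifetime = 4468280 + 3785 * 29 = 4468280 + 109765 = 4578045
Total generation = annual * lifetime = 1113483 * 29 = 32291007 kWh
LCOE = 4578045 / 32291007
LCOE = 0.1418 $/kWh

0.1418


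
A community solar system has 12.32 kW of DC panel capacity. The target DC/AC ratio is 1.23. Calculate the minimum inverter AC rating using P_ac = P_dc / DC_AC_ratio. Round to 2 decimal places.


The inverter AC capacity is determined by the DC/AC ratio.
Given: P_dc = 12.32 kW, DC/AC ratio = 1.23
P_ac = P_dc / ratio = 12.32 / 1.23
P_ac = 10.02 kW

10.02


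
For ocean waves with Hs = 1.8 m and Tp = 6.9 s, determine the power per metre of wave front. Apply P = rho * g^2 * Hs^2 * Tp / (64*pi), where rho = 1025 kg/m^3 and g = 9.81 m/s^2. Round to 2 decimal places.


Apply wave power formula:
  g^2 = 9.81^2 = 96.2361
  Hs^2 = 1.8^2 = 3.24
  Numerator = rho * g^2 * Hs^2 * Tp = 1025 * 96.2361 * 3.24 * 6.9 = 2205240.61
  Denominator = 64 * pi = 201.0619
  P = 2205240.61 / 201.0619 = 10967.97 W/m

10967.97


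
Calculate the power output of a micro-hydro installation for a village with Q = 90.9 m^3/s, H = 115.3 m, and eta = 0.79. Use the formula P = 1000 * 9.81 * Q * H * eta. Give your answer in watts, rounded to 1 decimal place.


Apply the hydropower formula P = rho * g * Q * H * eta
rho * g = 1000 * 9.81 = 9810.0
P = 9810.0 * 90.9 * 115.3 * 0.79
P = 81224919.4 W

81224919.4


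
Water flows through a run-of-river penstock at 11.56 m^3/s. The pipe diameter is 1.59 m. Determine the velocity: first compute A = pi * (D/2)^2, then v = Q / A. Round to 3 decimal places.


Compute pipe cross-sectional area:
  A = pi * (D/2)^2 = pi * (1.59/2)^2 = 1.9856 m^2
Calculate velocity:
  v = Q / A = 11.56 / 1.9856
  v = 5.822 m/s

5.822


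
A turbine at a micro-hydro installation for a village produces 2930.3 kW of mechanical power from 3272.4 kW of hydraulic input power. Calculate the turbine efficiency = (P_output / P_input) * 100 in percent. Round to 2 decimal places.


Turbine efficiency = (output power / input power) * 100
eta = (2930.3 / 3272.4) * 100
eta = 89.55%

89.55


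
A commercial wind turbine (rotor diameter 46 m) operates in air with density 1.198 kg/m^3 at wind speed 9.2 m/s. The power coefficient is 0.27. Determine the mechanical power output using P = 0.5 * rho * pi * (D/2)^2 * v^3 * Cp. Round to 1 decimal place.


Step 1 -- Compute swept area:
  A = pi * (D/2)^2 = pi * (46/2)^2 = 1661.9 m^2
Step 2 -- Apply wind power equation:
  P = 0.5 * rho * A * v^3 * Cp
  v^3 = 9.2^3 = 778.688
  P = 0.5 * 1.198 * 1661.9 * 778.688 * 0.27
  P = 209295.4 W

209295.4


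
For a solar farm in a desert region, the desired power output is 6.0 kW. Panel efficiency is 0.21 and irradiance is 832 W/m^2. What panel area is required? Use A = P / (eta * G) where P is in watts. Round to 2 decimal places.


Convert target power to watts: P = 6.0 * 1000 = 6000.0 W
Compute denominator: eta * G = 0.21 * 832 = 174.72
Required area A = P / (eta * G) = 6000.0 / 174.72
A = 34.34 m^2

34.34


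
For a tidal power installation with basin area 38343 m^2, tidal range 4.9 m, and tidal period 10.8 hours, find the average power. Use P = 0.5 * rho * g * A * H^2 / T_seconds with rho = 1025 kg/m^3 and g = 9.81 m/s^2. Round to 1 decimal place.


Convert period to seconds: T = 10.8 * 3600 = 38880.0 s
H^2 = 4.9^2 = 24.01
P = 0.5 * rho * g * A * H^2 / T
P = 0.5 * 1025 * 9.81 * 38343 * 24.01 / 38880.0
P = 119046.0 W

119046.0


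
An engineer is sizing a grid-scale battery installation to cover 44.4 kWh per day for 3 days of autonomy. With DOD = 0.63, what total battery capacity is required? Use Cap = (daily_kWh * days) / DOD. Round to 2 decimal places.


Total energy needed = daily * days = 44.4 * 3 = 133.2 kWh
Account for depth of discharge:
  Cap = total_energy / DOD = 133.2 / 0.63
  Cap = 211.43 kWh

211.43


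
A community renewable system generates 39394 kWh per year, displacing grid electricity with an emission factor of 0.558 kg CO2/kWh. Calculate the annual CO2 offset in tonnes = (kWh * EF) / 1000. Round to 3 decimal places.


CO2 offset in kg = generation * emission_factor
CO2 offset = 39394 * 0.558 = 21981.85 kg
Convert to tonnes:
  CO2 offset = 21981.85 / 1000 = 21.982 tonnes

21.982


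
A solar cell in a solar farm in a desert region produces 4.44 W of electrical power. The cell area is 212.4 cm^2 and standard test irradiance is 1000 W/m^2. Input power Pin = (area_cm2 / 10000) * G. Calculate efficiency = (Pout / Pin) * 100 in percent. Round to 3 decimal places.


First compute the input power:
  Pin = area_cm2 / 10000 * G = 212.4 / 10000 * 1000 = 21.24 W
Then compute efficiency:
  Efficiency = (Pout / Pin) * 100 = (4.44 / 21.24) * 100
  Efficiency = 20.904%

20.904


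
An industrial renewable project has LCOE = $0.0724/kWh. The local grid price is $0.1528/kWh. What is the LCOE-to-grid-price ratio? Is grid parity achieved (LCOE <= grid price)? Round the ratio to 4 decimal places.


Compare LCOE to grid price:
  LCOE = $0.0724/kWh, Grid price = $0.1528/kWh
  Ratio = LCOE / grid_price = 0.0724 / 0.1528 = 0.4738
  Grid parity achieved (ratio <= 1)? yes

0.4738


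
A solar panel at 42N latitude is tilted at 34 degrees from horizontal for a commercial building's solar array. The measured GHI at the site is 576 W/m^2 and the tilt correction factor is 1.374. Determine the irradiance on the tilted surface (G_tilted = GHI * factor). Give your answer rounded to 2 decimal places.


Identify the given values:
  GHI = 576 W/m^2, tilt correction factor = 1.374
Apply the formula G_tilted = GHI * factor:
  G_tilted = 576 * 1.374
  G_tilted = 791.42 W/m^2

791.42


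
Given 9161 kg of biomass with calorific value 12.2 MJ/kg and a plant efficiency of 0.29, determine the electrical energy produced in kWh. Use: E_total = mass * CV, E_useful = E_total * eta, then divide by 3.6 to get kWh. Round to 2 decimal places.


Total energy = mass * CV = 9161 * 12.2 = 111764.2 MJ
Useful energy = total * eta = 111764.2 * 0.29 = 32411.62 MJ
Convert to kWh: 32411.62 / 3.6
Useful energy = 9003.23 kWh

9003.23


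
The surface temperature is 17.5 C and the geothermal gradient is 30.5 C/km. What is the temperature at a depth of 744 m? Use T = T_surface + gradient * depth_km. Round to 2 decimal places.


Convert depth to km: 744 / 1000 = 0.744 km
Temperature increase = gradient * depth_km = 30.5 * 0.744 = 22.69 C
Temperature at depth = T_surface + delta_T = 17.5 + 22.69
T = 40.19 C

40.19


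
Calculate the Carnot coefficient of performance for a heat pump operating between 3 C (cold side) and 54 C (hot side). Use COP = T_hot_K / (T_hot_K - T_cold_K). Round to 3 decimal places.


Convert to Kelvin:
  T_hot = 54 + 273.15 = 327.15 K
  T_cold = 3 + 273.15 = 276.15 K
Apply Carnot COP formula:
  COP = T_hot_K / (T_hot_K - T_cold_K) = 327.15 / 51.0
  COP = 6.415

6.415
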